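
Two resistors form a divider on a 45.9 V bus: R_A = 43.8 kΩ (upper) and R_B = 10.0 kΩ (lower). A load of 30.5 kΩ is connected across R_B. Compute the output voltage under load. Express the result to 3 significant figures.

V_out ≈ 6.73 V

The load sits in parallel with R_B: R_B‖R_L = (10.0 × 30.5) / (10.0 + 30.5) = 7.531 kΩ.
V_out = 45.9 × 7.531 / (43.8 + 7.531) = 45.9 × 7.531/51.33 = 6.73 V.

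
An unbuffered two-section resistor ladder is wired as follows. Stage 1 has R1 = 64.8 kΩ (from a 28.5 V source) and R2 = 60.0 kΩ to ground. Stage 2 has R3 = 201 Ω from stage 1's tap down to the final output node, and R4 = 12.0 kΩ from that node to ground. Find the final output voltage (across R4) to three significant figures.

V_out ≈ 3.79 V

Stage 2 presents R3+R4 = 12200 Ω as a load on stage 1's tap.
Stage 1's lower leg becomes R2‖(R3+R4) = 10140 Ω, so V_mid = 28.5 × 10140/74940 = 3.856 V.
Stage 2 is itself unloaded: V_out = V_mid × R4/(R3+R4) = 3.856 × 12000/12200 = 3.79 V.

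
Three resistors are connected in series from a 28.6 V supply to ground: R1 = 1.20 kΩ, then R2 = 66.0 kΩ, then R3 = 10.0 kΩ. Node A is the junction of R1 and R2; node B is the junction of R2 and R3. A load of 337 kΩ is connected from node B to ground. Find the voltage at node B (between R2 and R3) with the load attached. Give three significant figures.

V ≈ 3.61 V

At node B, R3 is in parallel with the load: R3‖R_L = 9.712 kΩ.
Below node A the resistance is R2 + (R3‖R_L) = 75.71 kΩ, so V_A = 28.6 × 75.71/76.91 = 28.15 V.
Then V_B = V_A × (R3‖R_L)/(R2 + R3‖R_L) = 28.15 × 9.712/75.71 = 3.61 V.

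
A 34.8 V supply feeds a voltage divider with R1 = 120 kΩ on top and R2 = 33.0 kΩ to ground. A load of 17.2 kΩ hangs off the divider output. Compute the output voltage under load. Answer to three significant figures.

V_out ≈ 3.00 V

The load sits in parallel with R2: R2‖R_L = (33.0 × 17.2) / (33.0 + 17.2) = 11.31 kΩ.
V_out = 34.8 × 11.31 / (120 + 11.31) = 34.8 × 11.31/131.3 = 3.00 V.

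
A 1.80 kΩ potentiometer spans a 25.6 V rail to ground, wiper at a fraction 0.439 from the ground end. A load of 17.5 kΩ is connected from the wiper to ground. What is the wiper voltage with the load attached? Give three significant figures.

The wiper splits the pot into (1−α)R = 1010 Ω above and αR = 790.2 Ω below.
Lower section ‖ load = 756.1 Ω.
V_wiper = 25.6 × 756.1/(1010 + 756.1) = 11.0 V.

V ≈ 11.0 V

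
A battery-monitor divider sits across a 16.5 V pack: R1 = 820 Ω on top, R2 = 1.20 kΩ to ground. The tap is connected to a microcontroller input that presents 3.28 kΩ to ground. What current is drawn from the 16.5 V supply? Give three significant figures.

I ≈ 9.71 mA

R2‖R_L = 878.6 Ω, so the source sees R1 + R2‖R_L = 1699 Ω.
I = 16.5 V / 1699 Ω = 9.71 mA.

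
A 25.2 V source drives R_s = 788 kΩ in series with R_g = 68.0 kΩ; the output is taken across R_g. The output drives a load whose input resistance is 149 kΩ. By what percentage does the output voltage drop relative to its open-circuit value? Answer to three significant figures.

Unloaded V = 25.2 × 68.0/856.0 = 2.002 V.
Loaded: R_g‖R_L = 46.69 kΩ, giving V = 25.2 × 46.69/834.7 = 1.410 V.
Drop = (2.002 − 1.410) / 2.002 = 29.6 %.

29.6 %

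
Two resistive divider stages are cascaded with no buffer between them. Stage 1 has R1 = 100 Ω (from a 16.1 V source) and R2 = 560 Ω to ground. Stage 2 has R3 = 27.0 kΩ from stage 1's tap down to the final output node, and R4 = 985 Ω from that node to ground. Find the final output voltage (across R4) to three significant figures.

V_out ≈ 0.479 V

Stage 2 presents R3+R4 = 27980 Ω as a load on stage 1's tap.
Stage 1's lower leg becomes R2‖(R3+R4) = 549.0 Ω, so V_mid = 16.1 × 549.0/649.0 = 13.62 V.
Stage 2 is itself unloaded: V_out = V_mid × R4/(R3+R4) = 13.62 × 985/27980 = 0.479 V.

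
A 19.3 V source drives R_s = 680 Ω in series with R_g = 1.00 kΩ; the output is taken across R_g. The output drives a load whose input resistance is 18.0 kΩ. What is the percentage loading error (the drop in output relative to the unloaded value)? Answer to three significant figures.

The divider's output (Thévenin) resistance is R_s‖R_g = 404.8 Ω.
Fractional drop under load = R_th/(R_th + R_L) = 404.8 / (404.8 + 18000) = 0.02199.
So the output falls by 2.20 %.

2.20 %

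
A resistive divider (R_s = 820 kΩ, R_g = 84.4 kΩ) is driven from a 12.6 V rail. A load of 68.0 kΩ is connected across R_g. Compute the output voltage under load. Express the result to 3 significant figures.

The load sits in parallel with R_g: R_g‖R_L = (84.4 × 68.0) / (84.4 + 68.0) = 37.66 kΩ.
V_out = 12.6 × 37.66 / (820 + 37.66) = 12.6 × 37.66/857.7 = 0.553 V.

V_out ≈ 0.553 V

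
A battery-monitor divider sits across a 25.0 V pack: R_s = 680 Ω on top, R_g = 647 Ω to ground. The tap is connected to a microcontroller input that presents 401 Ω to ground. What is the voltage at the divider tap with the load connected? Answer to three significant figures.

The load sits in parallel with R_g: R_g‖R_L = (647 × 401) / (647 + 401) = 247.6 Ω.
V_out = 25.0 × 247.6 / (680 + 247.6) = 25.0 × 247.6/927.6 = 6.67 V.
(Unloaded it would have been 12.2 V.)

V_out ≈ 6.67 V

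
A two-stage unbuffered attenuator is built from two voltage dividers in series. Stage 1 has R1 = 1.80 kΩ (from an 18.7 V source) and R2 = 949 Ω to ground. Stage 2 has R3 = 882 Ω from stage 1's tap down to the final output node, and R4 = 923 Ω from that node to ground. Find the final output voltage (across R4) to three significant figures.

Stage 2 presents R3+R4 = 1805 Ω as a load on stage 1's tap.
Stage 1's lower leg becomes R2‖(R3+R4) = 622.0 Ω, so V_mid = 18.7 × 622.0/2422 = 4.802 V.
Stage 2 is itself unloaded: V_out = V_mid × R4/(R3+R4) = 4.802 × 923/1805 = 2.46 V.

V_out ≈ 2.46 V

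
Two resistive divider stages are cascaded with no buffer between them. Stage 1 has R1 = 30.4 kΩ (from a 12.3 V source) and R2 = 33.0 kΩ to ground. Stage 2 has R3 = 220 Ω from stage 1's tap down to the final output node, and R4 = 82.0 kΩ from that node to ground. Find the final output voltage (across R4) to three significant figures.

V_out ≈ 5.35 V

Stage 2 presents R3+R4 = 82220 Ω as a load on stage 1's tap.
Stage 1's lower leg becomes R2‖(R3+R4) = 23550 Ω, so V_mid = 12.3 × 23550/53950 = 5.369 V.
Stage 2 is itself unloaded: V_out = V_mid × R4/(R3+R4) = 5.369 × 82000/82220 = 5.35 V.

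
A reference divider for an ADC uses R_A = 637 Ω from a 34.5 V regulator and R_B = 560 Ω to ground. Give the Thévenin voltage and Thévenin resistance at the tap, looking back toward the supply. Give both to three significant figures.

V_th is the open-circuit tap voltage: 34.5 × 560/(637 + 560) = 16.1 V.
With the supply zeroed, R_A and R_B appear in parallel from the tap: R_th = R_A‖R_B = (637 × 560)/1197 = 298 Ω.

V_th = 16.1 V, R_th = 298 Ω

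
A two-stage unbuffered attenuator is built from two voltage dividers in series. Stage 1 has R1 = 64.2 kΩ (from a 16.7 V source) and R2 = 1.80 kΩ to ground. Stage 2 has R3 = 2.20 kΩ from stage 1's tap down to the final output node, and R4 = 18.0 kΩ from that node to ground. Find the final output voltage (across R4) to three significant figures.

V_out ≈ 0.373 V

Stage 2 presents R3+R4 = 20.20 kΩ as a load on stage 1's tap.
Stage 1's lower leg becomes R2‖(R3+R4) = 1.653 kΩ, so V_mid = 16.7 × 1.653/65.85 = 0.4191 V.
Stage 2 is itself unloaded: V_out = V_mid × R4/(R3+R4) = 0.4191 × 18.0/20.20 = 0.373 V.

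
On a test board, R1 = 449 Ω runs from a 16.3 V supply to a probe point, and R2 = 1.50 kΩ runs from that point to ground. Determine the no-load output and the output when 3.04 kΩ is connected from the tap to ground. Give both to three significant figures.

Unloaded: 12.5 V; loaded: 11.3 V

Open-circuit: V = 16.3 × 1500/(449 + 1500) = 12.5 V.
With the load, R2 becomes R2‖R_L = 1004 Ω, so V = 16.3 × 1004/1453 = 11.3 V.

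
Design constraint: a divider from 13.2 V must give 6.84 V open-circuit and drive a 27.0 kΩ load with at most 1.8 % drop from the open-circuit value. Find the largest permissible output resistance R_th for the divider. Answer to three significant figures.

R_th ≤ 495 Ω

Loading drop = R_th/(R_th + R_L) ≤ 0.0180, so R_th ≤ R_L · ε/(1−ε) = 27.0 kΩ × 0.0180/0.9820 = 495 Ω.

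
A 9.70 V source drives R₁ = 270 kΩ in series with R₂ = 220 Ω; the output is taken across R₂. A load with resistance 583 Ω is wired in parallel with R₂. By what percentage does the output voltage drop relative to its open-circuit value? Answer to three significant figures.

27.4 %

Unloaded V = 9.70 × 220/270200 = 0.007897 V.
Loaded: R₂‖R_L = 159.7 Ω, giving V = 9.70 × 159.7/270200 = 0.005735 V.
Drop = (0.007897 − 0.005735) / 0.007897 = 27.4 %.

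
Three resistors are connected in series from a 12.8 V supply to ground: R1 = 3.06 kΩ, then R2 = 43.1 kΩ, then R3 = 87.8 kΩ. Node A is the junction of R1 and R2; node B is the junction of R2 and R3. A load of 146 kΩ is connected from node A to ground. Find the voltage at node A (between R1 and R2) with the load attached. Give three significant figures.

Below node A the series string R2+R3 = 130.9 kΩ sits in parallel with the 146 kΩ load: 69.02 kΩ.
V_A = 12.8 × 69.02/(3.06 + 69.02) = 12.3 V.

V ≈ 12.3 V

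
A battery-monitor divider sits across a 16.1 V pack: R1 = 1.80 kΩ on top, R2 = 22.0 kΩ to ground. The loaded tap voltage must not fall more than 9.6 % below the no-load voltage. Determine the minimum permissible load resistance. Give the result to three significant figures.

Output resistance R_th = R1‖R2 = (1.80 × 22.0)/23.80 = 1.664 kΩ.
The fractional drop is R_th/(R_th + R_L); requiring this ≤ 0.0960 gives R_L ≥ R_th(1/0.0960 − 1) = 1.664 × 9.417 = 15.7 kΩ.

R_L(min) ≈ 15.7 kΩ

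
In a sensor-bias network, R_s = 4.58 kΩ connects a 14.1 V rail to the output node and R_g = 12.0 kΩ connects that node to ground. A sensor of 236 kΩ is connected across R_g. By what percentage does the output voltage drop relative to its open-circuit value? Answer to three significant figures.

1.39 %

The divider's output (Thévenin) resistance is R_s‖R_g = 3.315 kΩ.
Fractional drop under load = R_th/(R_th + R_L) = 3.315 / (3.315 + 236) = 0.01385.
So the output falls by 1.39 %.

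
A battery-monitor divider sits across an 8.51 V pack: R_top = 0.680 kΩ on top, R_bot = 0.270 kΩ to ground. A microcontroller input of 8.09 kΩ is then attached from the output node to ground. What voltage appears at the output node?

The load sits in parallel with R_bot: R_bot‖R_L = (270 × 8090) / (270 + 8090) = 261.3 Ω.
V_out = 8.51 × 261.3 / (680 + 261.3) = 8.51 × 261.3/941.3 = 2.36 V.
(Unloaded it would have been 2.42 V.)

V_out ≈ 2.36 V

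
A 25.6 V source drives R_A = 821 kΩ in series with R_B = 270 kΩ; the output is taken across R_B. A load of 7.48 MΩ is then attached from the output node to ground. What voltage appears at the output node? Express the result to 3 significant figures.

The load sits in parallel with R_B: R_B‖R_L = (270 × 7480) / (270 + 7480) = 260.6 kΩ.
V_out = 25.6 × 260.6 / (821 + 260.6) = 25.6 × 260.6/1082 = 6.17 V.

V_out ≈ 6.17 V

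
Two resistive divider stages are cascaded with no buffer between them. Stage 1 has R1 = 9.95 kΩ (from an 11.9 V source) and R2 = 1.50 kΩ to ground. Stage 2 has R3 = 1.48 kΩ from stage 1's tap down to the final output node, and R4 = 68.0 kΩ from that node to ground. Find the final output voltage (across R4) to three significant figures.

Stage 2 presents R3+R4 = 69.48 kΩ as a load on stage 1's tap.
Stage 1's lower leg becomes R2‖(R3+R4) = 1.468 kΩ, so V_mid = 11.9 × 1.468/11.42 = 1.530 V.
Stage 2 is itself unloaded: V_out = V_mid × R4/(R3+R4) = 1.530 × 68.0/69.48 = 1.50 V.

V_out ≈ 1.50 V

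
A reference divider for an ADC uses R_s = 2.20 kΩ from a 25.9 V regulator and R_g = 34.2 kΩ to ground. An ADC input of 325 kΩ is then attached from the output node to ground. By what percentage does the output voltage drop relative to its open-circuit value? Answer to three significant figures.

0.632 %

The divider's output (Thévenin) resistance is R_s‖R_g = 2.067 kΩ.
Fractional drop under load = R_th/(R_th + R_L) = 2.067 / (2.067 + 325) = 0.006320.
So the output falls by 0.632 %.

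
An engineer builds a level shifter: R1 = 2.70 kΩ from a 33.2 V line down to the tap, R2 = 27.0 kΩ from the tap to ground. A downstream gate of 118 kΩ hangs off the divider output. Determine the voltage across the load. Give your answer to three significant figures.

The load sits in parallel with R2: R2‖R_L = (27.0 × 118) / (27.0 + 118) = 21.97 kΩ.
V_out = 33.2 × 21.97 / (2.70 + 21.97) = 33.2 × 21.97/24.67 = 29.6 V.
(Unloaded it would have been 30.2 V.)

V_out ≈ 29.6 V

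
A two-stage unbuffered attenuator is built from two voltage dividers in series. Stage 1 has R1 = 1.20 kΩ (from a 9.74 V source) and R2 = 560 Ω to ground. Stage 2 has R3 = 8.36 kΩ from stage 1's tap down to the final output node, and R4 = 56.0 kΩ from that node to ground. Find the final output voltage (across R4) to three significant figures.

Stage 2 presents R3+R4 = 64360 Ω as a load on stage 1's tap.
Stage 1's lower leg becomes R2‖(R3+R4) = 555.2 Ω, so V_mid = 9.74 × 555.2/1755 = 3.081 V.
Stage 2 is itself unloaded: V_out = V_mid × R4/(R3+R4) = 3.081 × 56000/64360 = 2.68 V.

V_out ≈ 2.68 V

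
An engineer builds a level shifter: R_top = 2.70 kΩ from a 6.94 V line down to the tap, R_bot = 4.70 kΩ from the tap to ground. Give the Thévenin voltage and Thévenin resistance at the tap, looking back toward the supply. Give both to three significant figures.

V_th = 4.41 V, R_th = 1.71 kΩ

V_th is the open-circuit tap voltage: 6.94 × 4.70/(2.70 + 4.70) = 4.41 V.
With the supply zeroed, R_top and R_bot appear in parallel from the tap: R_th = R_top‖R_bot = (2.70 × 4.70)/7.400 = 1.71 kΩ.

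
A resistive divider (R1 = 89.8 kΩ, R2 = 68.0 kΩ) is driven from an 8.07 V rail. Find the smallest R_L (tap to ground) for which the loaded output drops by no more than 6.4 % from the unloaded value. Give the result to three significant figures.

R_L(min) ≈ 566 kΩ

Output resistance R_th = R1‖R2 = (89.8 × 68.0)/157.8 = 38.70 kΩ.
The fractional drop is R_th/(R_th + R_L); requiring this ≤ 0.0640 gives R_L ≥ R_th(1/0.0640 − 1) = 38.70 × 14.62 = 566 kΩ.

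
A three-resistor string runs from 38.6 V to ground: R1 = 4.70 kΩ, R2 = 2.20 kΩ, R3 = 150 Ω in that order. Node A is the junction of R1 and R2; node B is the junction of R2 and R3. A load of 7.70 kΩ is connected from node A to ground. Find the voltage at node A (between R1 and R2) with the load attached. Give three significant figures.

Below node A the series string R2+R3 = 2350 Ω sits in parallel with the 7700 Ω load: 1800 Ω.
V_A = 38.6 × 1800/(4700 + 1800) = 10.7 V.

V ≈ 10.7 V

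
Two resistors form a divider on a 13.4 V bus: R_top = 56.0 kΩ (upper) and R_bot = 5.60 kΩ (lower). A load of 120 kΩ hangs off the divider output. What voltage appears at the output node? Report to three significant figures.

The load sits in parallel with R_bot: R_bot‖R_L = (5.60 × 120) / (5.60 + 120) = 5.350 kΩ.
V_out = 13.4 × 5.350 / (56.0 + 5.350) = 13.4 × 5.350/61.35 = 1.17 V.

V_out ≈ 1.17 V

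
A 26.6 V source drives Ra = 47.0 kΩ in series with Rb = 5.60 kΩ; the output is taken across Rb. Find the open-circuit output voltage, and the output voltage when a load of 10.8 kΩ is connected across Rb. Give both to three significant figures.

Open-circuit: V = 26.6 × 5.60/(47.0 + 5.60) = 2.83 V.
With the load, Rb becomes Rb‖R_L = 3.688 kΩ, so V = 26.6 × 3.688/50.69 = 1.94 V.

Unloaded: 2.83 V; loaded: 1.94 V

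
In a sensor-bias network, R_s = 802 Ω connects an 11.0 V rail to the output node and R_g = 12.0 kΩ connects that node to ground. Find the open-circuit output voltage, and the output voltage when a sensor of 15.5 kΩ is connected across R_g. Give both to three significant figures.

Open-circuit: V = 11.0 × 12000/(802 + 12000) = 10.3 V.
With the load, R_g becomes R_g‖R_L = 6764 Ω, so V = 11.0 × 6764/7566 = 9.83 V.

Unloaded: 10.3 V; loaded: 9.83 V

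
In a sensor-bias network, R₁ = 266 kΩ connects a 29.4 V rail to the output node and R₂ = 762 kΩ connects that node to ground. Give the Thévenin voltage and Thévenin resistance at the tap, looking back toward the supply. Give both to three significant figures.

V_th = 21.8 V, R_th = 197 kΩ

V_th is the open-circuit tap voltage: 29.4 × 762/(266 + 762) = 21.8 V.
With the supply zeroed, R₁ and R₂ appear in parallel from the tap: R_th = R₁‖R₂ = (266 × 762)/1028 = 197 kΩ.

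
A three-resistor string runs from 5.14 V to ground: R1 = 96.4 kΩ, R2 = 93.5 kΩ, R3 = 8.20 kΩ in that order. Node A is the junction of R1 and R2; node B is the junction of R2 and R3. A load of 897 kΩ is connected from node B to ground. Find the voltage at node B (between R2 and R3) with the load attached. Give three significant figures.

At node B, R3 is in parallel with the load: R3‖R_L = 8.126 kΩ.
Below node A the resistance is R2 + (R3‖R_L) = 101.6 kΩ, so V_A = 5.14 × 101.6/198.0 = 2.638 V.
Then V_B = V_A × (R3‖R_L)/(R2 + R3‖R_L) = 2.638 × 8.126/101.6 = 0.211 V.

V ≈ 0.211 V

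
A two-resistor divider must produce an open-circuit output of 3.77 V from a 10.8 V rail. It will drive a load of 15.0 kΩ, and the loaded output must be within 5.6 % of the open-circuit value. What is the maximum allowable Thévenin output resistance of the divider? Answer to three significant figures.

R_th ≤ 890 Ω

Loading drop = R_th/(R_th + R_L) ≤ 0.0560, so R_th ≤ R_L · ε/(1−ε) = 15.0 kΩ × 0.0560/0.9440 = 890 Ω.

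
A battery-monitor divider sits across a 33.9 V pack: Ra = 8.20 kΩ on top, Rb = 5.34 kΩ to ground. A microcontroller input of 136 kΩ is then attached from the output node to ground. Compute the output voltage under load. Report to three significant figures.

V_out ≈ 13.1 V

The load sits in parallel with Rb: Rb‖R_L = (5.34 × 136) / (5.34 + 136) = 5.138 kΩ.
V_out = 33.9 × 5.138 / (8.20 + 5.138) = 33.9 × 5.138/13.34 = 13.1 V.
(Unloaded it would have been 13.4 V.)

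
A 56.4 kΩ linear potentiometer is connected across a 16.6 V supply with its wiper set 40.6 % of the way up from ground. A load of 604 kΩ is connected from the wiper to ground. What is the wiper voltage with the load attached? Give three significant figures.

V ≈ 6.59 V

The wiper splits the pot into (1−α)R = 33.50 kΩ above and αR = 22.90 kΩ below.
Lower section ‖ load = 22.06 kΩ.
V_wiper = 16.6 × 22.06/(33.50 + 22.06) = 6.59 V.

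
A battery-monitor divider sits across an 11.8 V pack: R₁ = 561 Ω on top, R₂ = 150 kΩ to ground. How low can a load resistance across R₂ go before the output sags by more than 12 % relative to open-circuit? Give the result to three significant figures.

Output resistance R_th = R₁‖R₂ = (561 × 150000)/150600 = 558.9 Ω.
The fractional drop is R_th/(R_th + R_L); requiring this ≤ 0.120 gives R_L ≥ R_th(1/0.120 − 1) = 558.9 × 7.333 = 4.10 kΩ.

R_L(min) ≈ 4.10 kΩ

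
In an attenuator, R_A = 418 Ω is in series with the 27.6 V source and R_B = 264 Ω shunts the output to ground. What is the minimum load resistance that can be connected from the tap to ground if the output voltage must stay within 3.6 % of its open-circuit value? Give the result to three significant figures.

R_L(min) ≈ 4.33 kΩ

Output resistance R_th = R_A‖R_B = (418 × 264)/682.0 = 161.8 Ω.
The fractional drop is R_th/(R_th + R_L); requiring this ≤ 0.0360 gives R_L ≥ R_th(1/0.0360 − 1) = 161.8 × 26.78 = 4.33 kΩ.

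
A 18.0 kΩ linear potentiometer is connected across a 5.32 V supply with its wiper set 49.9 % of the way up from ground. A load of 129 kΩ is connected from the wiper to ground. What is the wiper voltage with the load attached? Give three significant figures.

The wiper splits the pot into (1−α)R = 9.018 kΩ above and αR = 8.982 kΩ below.
Lower section ‖ load = 8.397 kΩ.
V_wiper = 5.32 × 8.397/(9.018 + 8.397) = 2.57 V.

V ≈ 2.57 V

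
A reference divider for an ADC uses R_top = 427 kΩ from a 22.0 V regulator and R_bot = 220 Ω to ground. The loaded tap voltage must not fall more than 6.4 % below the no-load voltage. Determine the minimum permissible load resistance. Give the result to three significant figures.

Output resistance R_th = R_top‖R_bot = (427000 × 220)/427200 = 219.9 Ω.
The fractional drop is R_th/(R_th + R_L); requiring this ≤ 0.0640 gives R_L ≥ R_th(1/0.0640 − 1) = 219.9 × 14.62 = 3.22 kΩ.

R_L(min) ≈ 3.22 kΩ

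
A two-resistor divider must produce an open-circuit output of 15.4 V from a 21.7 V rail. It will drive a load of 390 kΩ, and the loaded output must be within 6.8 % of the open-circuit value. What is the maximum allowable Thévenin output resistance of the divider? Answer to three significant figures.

R_th ≤ 28.5 kΩ

Loading drop = R_th/(R_th + R_L) ≤ 0.0680, so R_th ≤ R_L · ε/(1−ε) = 390 kΩ × 0.0680/0.9320 = 28.5 kΩ.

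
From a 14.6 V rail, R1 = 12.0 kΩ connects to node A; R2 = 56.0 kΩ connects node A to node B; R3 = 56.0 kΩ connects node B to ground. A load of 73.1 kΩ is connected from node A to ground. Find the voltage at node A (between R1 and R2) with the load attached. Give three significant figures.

V ≈ 11.5 V

Below node A the series string R2+R3 = 112.0 kΩ sits in parallel with the 73.1 kΩ load: 44.23 kΩ.
V_A = 14.6 × 44.23/(12.0 + 44.23) = 11.5 V.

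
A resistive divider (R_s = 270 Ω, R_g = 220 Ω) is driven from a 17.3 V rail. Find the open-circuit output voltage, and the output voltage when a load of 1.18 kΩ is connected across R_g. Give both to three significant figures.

Open-circuit: V = 17.3 × 220/(270 + 220) = 7.77 V.
With the load, R_g becomes R_g‖R_L = 185.4 Ω, so V = 17.3 × 185.4/455.4 = 7.04 V.

Unloaded: 7.77 V; loaded: 7.04 V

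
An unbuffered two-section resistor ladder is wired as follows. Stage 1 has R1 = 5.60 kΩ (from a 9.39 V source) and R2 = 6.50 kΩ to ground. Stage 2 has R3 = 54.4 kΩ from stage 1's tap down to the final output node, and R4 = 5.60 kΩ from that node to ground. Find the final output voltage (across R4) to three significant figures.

Stage 2 presents R3+R4 = 60.00 kΩ as a load on stage 1's tap.
Stage 1's lower leg becomes R2‖(R3+R4) = 5.865 kΩ, so V_mid = 9.39 × 5.865/11.46 = 4.803 V.
Stage 2 is itself unloaded: V_out = V_mid × R4/(R3+R4) = 4.803 × 5.60/60.00 = 0.448 V.

V_out ≈ 0.448 V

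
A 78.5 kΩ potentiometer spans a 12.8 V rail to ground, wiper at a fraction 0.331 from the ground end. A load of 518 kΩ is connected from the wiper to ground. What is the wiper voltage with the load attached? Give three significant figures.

V ≈ 4.10 V

The wiper splits the pot into (1−α)R = 52.52 kΩ above and αR = 25.98 kΩ below.
Lower section ‖ load = 24.74 kΩ.
V_wiper = 12.8 × 24.74/(52.52 + 24.74) = 4.10 V.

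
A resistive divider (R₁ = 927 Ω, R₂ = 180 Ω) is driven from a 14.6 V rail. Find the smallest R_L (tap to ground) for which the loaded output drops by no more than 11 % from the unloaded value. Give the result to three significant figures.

Output resistance R_th = R₁‖R₂ = (927 × 180)/1107 = 150.7 Ω.
The fractional drop is R_th/(R_th + R_L); requiring this ≤ 0.110 gives R_L ≥ R_th(1/0.110 − 1) = 150.7 × 8.091 = 1.22 kΩ.

R_L(min) ≈ 1.22 kΩ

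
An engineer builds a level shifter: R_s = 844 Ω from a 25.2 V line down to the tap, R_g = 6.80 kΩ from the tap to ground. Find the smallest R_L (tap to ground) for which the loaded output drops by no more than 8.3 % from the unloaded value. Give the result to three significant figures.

R_L(min) ≈ 8.30 kΩ

Output resistance R_th = R_s‖R_g = (844 × 6800)/7644 = 750.8 Ω.
The fractional drop is R_th/(R_th + R_L); requiring this ≤ 0.0830 gives R_L ≥ R_th(1/0.0830 − 1) = 750.8 × 11.05 = 8.30 kΩ.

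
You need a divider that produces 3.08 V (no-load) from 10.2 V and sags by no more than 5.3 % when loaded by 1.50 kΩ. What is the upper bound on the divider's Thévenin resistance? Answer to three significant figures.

R_th ≤ 83.9 Ω

Loading drop = R_th/(R_th + R_L) ≤ 0.0530, so R_th ≤ R_L · ε/(1−ε) = 1.50 kΩ × 0.0530/0.9470 = 83.9 Ω.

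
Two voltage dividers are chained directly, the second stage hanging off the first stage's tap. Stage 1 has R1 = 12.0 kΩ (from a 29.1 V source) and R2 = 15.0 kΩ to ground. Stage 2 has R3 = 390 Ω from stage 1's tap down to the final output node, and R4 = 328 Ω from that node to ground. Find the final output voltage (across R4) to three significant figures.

Stage 2 presents R3+R4 = 718.0 Ω as a load on stage 1's tap.
Stage 1's lower leg becomes R2‖(R3+R4) = 685.2 Ω, so V_mid = 29.1 × 685.2/12690 = 1.572 V.
Stage 2 is itself unloaded: V_out = V_mid × R4/(R3+R4) = 1.572 × 328/718.0 = 0.718 V.

V_out ≈ 0.718 V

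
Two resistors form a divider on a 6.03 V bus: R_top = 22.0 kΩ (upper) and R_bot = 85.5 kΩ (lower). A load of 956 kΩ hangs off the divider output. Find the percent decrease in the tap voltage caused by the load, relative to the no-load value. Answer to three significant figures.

The divider's output (Thévenin) resistance is R_top‖R_bot = 17.50 kΩ.
Fractional drop under load = R_th/(R_th + R_L) = 17.50 / (17.50 + 956) = 0.01797.
So the output falls by 1.80 %.

1.80 %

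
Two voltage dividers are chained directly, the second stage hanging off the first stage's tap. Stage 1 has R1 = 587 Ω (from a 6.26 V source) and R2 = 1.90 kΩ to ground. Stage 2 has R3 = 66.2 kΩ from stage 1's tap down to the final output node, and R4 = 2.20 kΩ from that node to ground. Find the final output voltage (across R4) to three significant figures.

Stage 2 presents R3+R4 = 68400 Ω as a load on stage 1's tap.
Stage 1's lower leg becomes R2‖(R3+R4) = 1849 Ω, so V_mid = 6.26 × 1849/2436 = 4.751 V.
Stage 2 is itself unloaded: V_out = V_mid × R4/(R3+R4) = 4.751 × 2200/68400 = 0.153 V.

V_out ≈ 0.153 V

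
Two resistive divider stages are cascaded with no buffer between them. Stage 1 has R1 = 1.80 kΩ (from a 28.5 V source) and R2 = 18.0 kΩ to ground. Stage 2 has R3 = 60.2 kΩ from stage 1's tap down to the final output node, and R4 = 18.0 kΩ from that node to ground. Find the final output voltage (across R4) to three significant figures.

Stage 2 presents R3+R4 = 78.20 kΩ as a load on stage 1's tap.
Stage 1's lower leg becomes R2‖(R3+R4) = 14.63 kΩ, so V_mid = 28.5 × 14.63/16.43 = 25.38 V.
Stage 2 is itself unloaded: V_out = V_mid × R4/(R3+R4) = 25.38 × 18.0/78.20 = 5.84 V.

V_out ≈ 5.84 V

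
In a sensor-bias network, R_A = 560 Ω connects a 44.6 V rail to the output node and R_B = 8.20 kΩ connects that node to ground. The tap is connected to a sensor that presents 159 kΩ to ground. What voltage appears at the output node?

V_out ≈ 41.6 V

The load sits in parallel with R_B: R_B‖R_L = (8200 × 159000) / (8200 + 159000) = 7798 Ω.
V_out = 44.6 × 7798 / (560 + 7798) = 44.6 × 7798/8358 = 41.6 V.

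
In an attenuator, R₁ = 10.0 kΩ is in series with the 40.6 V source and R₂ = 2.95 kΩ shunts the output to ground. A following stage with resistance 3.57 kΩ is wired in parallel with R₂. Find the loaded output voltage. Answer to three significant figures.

V_out ≈ 5.65 V

The load sits in parallel with R₂: R₂‖R_L = (2.95 × 3.57) / (2.95 + 3.57) = 1.615 kΩ.
V_out = 40.6 × 1.615 / (10.0 + 1.615) = 40.6 × 1.615/11.62 = 5.65 V.
(Unloaded it would have been 9.25 V.)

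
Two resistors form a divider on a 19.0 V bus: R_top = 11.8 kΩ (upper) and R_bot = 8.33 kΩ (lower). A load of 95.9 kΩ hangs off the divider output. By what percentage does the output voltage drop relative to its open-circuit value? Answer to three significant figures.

4.85 %

The divider's output (Thévenin) resistance is R_top‖R_bot = 4.883 kΩ.
Fractional drop under load = R_th/(R_th + R_L) = 4.883 / (4.883 + 95.9) = 0.04845.
So the output falls by 4.85 %.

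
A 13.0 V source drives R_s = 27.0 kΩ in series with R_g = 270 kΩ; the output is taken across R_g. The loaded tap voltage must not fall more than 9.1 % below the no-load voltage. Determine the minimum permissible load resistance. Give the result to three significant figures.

Output resistance R_th = R_s‖R_g = (27.0 × 270)/297.0 = 24.55 kΩ.
The fractional drop is R_th/(R_th + R_L); requiring this ≤ 0.0910 gives R_L ≥ R_th(1/0.0910 − 1) = 24.55 × 9.989 = 245 kΩ.

R_L(min) ≈ 245 kΩ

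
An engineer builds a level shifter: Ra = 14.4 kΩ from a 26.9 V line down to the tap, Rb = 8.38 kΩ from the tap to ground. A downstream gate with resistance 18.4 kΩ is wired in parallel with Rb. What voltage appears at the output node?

The load sits in parallel with Rb: Rb‖R_L = (8.38 × 18.4) / (8.38 + 18.4) = 5.758 kΩ.
V_out = 26.9 × 5.758 / (14.4 + 5.758) = 26.9 × 5.758/20.16 = 7.68 V.

V_out ≈ 7.68 V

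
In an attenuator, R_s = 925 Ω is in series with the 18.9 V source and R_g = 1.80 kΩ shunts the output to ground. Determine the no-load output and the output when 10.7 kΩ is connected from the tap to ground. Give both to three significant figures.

Open-circuit: V = 18.9 × 1800/(925 + 1800) = 12.5 V.
With the load, R_g becomes R_g‖R_L = 1541 Ω, so V = 18.9 × 1541/2466 = 11.8 V.

Unloaded: 12.5 V; loaded: 11.8 V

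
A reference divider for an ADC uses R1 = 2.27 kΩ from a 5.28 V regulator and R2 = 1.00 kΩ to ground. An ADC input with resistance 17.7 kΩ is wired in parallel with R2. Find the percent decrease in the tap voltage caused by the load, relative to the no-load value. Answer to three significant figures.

3.77 %

The divider's output (Thévenin) resistance is R1‖R2 = 0.6942 kΩ.
Fractional drop under load = R_th/(R_th + R_L) = 0.6942 / (0.6942 + 17.7) = 0.03774.
So the output falls by 3.77 %.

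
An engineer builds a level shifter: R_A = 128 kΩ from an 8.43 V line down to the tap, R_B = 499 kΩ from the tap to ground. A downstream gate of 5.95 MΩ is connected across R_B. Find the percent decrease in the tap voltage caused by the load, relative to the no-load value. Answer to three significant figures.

The divider's output (Thévenin) resistance is R_A‖R_B = 101.9 kΩ.
Fractional drop under load = R_th/(R_th + R_L) = 101.9 / (101.9 + 5950) = 0.01683.
So the output falls by 1.68 %.

1.68 %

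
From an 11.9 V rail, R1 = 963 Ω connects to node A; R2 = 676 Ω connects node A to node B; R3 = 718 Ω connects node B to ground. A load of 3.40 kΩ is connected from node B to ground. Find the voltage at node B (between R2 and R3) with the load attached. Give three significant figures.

At node B, R3 is in parallel with the load: R3‖R_L = 592.8 Ω.
Below node A the resistance is R2 + (R3‖R_L) = 1269 Ω, so V_A = 11.9 × 1269/2232 = 6.765 V.
Then V_B = V_A × (R3‖R_L)/(R2 + R3‖R_L) = 6.765 × 592.8/1269 = 3.16 V.

V ≈ 3.16 V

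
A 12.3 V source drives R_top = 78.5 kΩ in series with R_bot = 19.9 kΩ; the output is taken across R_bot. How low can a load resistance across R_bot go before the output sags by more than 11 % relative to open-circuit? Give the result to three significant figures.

R_L(min) ≈ 128 kΩ

Output resistance R_th = R_top‖R_bot = (78.5 × 19.9)/98.40 = 15.88 kΩ.
The fractional drop is R_th/(R_th + R_L); requiring this ≤ 0.110 gives R_L ≥ R_th(1/0.110 − 1) = 15.88 × 8.091 = 128 kΩ.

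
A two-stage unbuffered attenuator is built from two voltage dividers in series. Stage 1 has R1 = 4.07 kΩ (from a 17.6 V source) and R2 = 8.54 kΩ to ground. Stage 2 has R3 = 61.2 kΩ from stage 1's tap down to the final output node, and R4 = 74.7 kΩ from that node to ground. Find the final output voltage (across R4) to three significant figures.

Stage 2 presents R3+R4 = 135.9 kΩ as a load on stage 1's tap.
Stage 1's lower leg becomes R2‖(R3+R4) = 8.035 kΩ, so V_mid = 17.6 × 8.035/12.11 = 11.68 V.
Stage 2 is itself unloaded: V_out = V_mid × R4/(R3+R4) = 11.68 × 74.7/135.9 = 6.42 V.

V_out ≈ 6.42 V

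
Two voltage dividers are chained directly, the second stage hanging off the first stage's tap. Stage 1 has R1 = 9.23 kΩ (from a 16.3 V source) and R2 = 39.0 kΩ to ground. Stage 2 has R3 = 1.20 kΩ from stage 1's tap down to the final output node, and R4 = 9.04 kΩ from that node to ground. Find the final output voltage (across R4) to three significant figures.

V_out ≈ 6.73 V

Stage 2 presents R3+R4 = 10.24 kΩ as a load on stage 1's tap.
Stage 1's lower leg becomes R2‖(R3+R4) = 8.110 kΩ, so V_mid = 16.3 × 8.110/17.34 = 7.624 V.
Stage 2 is itself unloaded: V_out = V_mid × R4/(R3+R4) = 7.624 × 9.04/10.24 = 6.73 V.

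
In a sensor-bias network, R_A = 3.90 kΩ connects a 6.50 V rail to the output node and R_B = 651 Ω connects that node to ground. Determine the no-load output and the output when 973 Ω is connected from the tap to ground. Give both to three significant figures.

Unloaded: 0.930 V; loaded: 0.591 V

Open-circuit: V = 6.50 × 651/(3900 + 651) = 0.930 V.
With the load, R_B becomes R_B‖R_L = 390.0 Ω, so V = 6.50 × 390.0/4290 = 0.591 V.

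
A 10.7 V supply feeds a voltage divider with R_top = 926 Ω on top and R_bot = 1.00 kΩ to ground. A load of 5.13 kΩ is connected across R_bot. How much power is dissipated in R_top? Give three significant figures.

P ≈ 34.1 mW

Total resistance from the source is R_top + (R_bot‖R_L) = 1763 Ω, so I = 10.7/1763 Ω = 6.070 mA.
P = I²·R_top = (6.070 mA)² × 926 Ω = 34.1 mW.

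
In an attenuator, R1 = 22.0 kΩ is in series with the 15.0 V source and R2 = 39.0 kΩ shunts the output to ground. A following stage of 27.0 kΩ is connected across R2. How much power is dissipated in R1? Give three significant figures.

P ≈ 3.44 mW

Total resistance from the source is R1 + (R2‖R_L) = 37.95 kΩ, so I = 15.0/37.95 kΩ = 0.3952 mA.
P = I²·R1 = (0.3952 mA)² × 22.0 kΩ = 3.44 mW.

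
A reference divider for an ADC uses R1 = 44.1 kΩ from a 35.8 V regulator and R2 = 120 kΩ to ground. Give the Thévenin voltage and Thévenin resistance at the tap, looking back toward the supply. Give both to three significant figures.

V_th is the open-circuit tap voltage: 35.8 × 120/(44.1 + 120) = 26.2 V.
With the supply zeroed, R1 and R2 appear in parallel from the tap: R_th = R1‖R2 = (44.1 × 120)/164.1 = 32.2 kΩ.

V_th = 26.2 V, R_th = 32.2 kΩ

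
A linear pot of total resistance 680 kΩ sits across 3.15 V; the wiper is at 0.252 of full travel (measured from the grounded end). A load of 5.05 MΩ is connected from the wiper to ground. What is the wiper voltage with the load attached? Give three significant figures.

The wiper splits the pot into (1−α)R = 508.6 kΩ above and αR = 171.4 kΩ below.
Lower section ‖ load = 165.7 kΩ.
V_wiper = 3.15 × 165.7/(508.6 + 165.7) = 0.774 V.

V ≈ 0.774 V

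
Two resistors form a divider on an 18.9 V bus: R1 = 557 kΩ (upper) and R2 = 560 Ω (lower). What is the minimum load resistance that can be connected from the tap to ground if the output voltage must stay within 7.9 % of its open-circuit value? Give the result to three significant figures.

Output resistance R_th = R1‖R2 = (557000 × 560)/557600 = 559.4 Ω.
The fractional drop is R_th/(R_th + R_L); requiring this ≤ 0.0790 gives R_L ≥ R_th(1/0.0790 − 1) = 559.4 × 11.66 = 6.52 kΩ.

R_L(min) ≈ 6.52 kΩ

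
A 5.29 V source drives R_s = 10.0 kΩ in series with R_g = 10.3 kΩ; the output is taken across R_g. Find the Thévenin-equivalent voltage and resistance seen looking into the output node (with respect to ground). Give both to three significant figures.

V_th is the open-circuit tap voltage: 5.29 × 10.3/(10.0 + 10.3) = 2.68 V.
With the supply zeroed, R_s and R_g appear in parallel from the tap: R_th = R_s‖R_g = (10.0 × 10.3)/20.30 = 5.07 kΩ.

V_th = 2.68 V, R_th = 5.07 kΩ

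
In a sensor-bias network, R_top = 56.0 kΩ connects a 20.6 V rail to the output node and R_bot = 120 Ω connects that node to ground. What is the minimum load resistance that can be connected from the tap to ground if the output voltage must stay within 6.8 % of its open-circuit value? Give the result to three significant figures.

Output resistance R_th = R_top‖R_bot = (56000 × 120)/56120 = 119.7 Ω.
The fractional drop is R_th/(R_th + R_L); requiring this ≤ 0.0680 gives R_L ≥ R_th(1/0.0680 − 1) = 119.7 × 13.71 = 1.64 kΩ.

R_L(min) ≈ 1.64 kΩ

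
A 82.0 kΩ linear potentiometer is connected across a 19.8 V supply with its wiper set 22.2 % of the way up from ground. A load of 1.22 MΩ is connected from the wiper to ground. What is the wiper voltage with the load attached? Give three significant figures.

The wiper splits the pot into (1−α)R = 63.80 kΩ above and αR = 18.20 kΩ below.
Lower section ‖ load = 17.94 kΩ.
V_wiper = 19.8 × 17.94/(63.80 + 17.94) = 4.35 V.

V ≈ 4.35 V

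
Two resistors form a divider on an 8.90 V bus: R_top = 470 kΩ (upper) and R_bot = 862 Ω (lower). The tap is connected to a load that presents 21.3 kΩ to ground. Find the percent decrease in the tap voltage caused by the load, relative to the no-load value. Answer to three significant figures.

The divider's output (Thévenin) resistance is R_top‖R_bot = 860.4 Ω.
Fractional drop under load = R_th/(R_th + R_L) = 860.4 / (860.4 + 21300) = 0.03883.
So the output falls by 3.88 %.

3.88 %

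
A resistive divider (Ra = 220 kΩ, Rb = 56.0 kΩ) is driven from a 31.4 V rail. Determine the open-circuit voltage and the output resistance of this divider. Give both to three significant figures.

V_th is the open-circuit tap voltage: 31.4 × 56.0/(220 + 56.0) = 6.37 V.
With the supply zeroed, Ra and Rb appear in parallel from the tap: R_th = Ra‖Rb = (220 × 56.0)/276.0 = 44.6 kΩ.

V_th = 6.37 V, R_th = 44.6 kΩ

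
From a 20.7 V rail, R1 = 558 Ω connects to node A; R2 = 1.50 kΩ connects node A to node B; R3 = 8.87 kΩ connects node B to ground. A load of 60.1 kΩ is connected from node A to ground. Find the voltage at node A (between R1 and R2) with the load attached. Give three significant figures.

Below node A the series string R2+R3 = 10370 Ω sits in parallel with the 60100 Ω load: 8844 Ω.
V_A = 20.7 × 8844/(558 + 8844) = 19.5 V.

V ≈ 19.5 V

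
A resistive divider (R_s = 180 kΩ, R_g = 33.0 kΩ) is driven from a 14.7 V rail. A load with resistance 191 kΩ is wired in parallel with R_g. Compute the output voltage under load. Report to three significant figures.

The load sits in parallel with R_g: R_g‖R_L = (33.0 × 191) / (33.0 + 191) = 28.14 kΩ.
V_out = 14.7 × 28.14 / (180 + 28.14) = 14.7 × 28.14/208.1 = 1.99 V.
(Unloaded it would have been 2.28 V.)

V_out ≈ 1.99 V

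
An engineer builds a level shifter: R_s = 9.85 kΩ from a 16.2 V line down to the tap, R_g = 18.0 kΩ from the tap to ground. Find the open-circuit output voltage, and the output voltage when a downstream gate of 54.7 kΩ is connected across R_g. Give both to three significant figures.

Open-circuit: V = 16.2 × 18.0/(9.85 + 18.0) = 10.5 V.
With the load, R_g becomes R_g‖R_L = 13.54 kΩ, so V = 16.2 × 13.54/23.39 = 9.38 V.

Unloaded: 10.5 V; loaded: 9.38 V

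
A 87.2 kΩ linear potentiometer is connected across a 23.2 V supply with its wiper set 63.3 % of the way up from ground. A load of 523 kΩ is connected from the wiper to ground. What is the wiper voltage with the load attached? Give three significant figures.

V ≈ 14.1 V

The wiper splits the pot into (1−α)R = 32.00 kΩ above and αR = 55.20 kΩ below.
Lower section ‖ load = 49.93 kΩ.
V_wiper = 23.2 × 49.93/(32.00 + 49.93) = 14.1 V.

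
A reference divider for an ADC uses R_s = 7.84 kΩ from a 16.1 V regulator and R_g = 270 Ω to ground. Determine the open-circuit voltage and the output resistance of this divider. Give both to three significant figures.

V_th = 0.536 V, R_th = 261 Ω

V_th is the open-circuit tap voltage: 16.1 × 270/(7840 + 270) = 0.536 V.
With the supply zeroed, R_s and R_g appear in parallel from the tap: R_th = R_s‖R_g = (7840 × 270)/8110 = 261 Ω.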